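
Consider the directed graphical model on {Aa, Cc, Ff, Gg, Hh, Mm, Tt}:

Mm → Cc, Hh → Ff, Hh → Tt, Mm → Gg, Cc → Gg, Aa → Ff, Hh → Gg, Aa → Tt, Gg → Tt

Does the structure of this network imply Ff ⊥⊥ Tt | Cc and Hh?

No

We examine all 3 paths between Ff and Tt:
Path 1: Ff ← Aa → Tt
  Aa is a fork and Aa is not conditioned on — no node blocks this path, so it is active.
Path 2: Ff ← Hh → Tt
  Hh is a fork here and Hh is conditioned on, so the path is blocked at Hh.
Path 3: Ff ← Hh → Gg → Tt
  Hh is a fork here and Hh is conditioned on, so the path is blocked at Hh.
Because an active path exists, Ff and Tt are not d-separated.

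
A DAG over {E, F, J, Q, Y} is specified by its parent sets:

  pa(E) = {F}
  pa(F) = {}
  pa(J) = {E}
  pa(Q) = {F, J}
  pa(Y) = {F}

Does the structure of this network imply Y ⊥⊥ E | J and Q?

No — Y and E are not d-separated given {J, Q}.

2 paths connect Y and E; each must be blocked for d-separation to hold:
Path 1: Y ← F → E
  F is a fork and F is not conditioned on — no node blocks this path, so it is active.
Path 2: Y ← F → Q ← J ← E
  J is a chain here and J is conditioned on, so the path is blocked at J.
Since the path Y ← F → E is active, Y and E are not d-separated given {J, Q}.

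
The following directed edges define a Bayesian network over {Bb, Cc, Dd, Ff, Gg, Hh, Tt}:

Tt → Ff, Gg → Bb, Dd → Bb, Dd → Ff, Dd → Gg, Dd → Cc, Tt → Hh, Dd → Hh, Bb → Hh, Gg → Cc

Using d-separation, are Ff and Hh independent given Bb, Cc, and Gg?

No

Enumerating the 5 paths from Ff to Hh and testing each for blocking by {Bb, Cc, Gg}:
Path 1: Ff ← Dd → Bb → Hh
  Bb is a chain here and Bb is conditioned on, so the path is blocked at Bb.
Path 2: Ff ← Dd → Gg → Bb → Hh
  Gg is a chain here and Gg is conditioned on, so the path is blocked at Gg.
Path 3: Ff ← Dd → Cc ← Gg → Bb → Hh
  Gg is a fork here and Gg is conditioned on, so the path is blocked at Gg.
Path 4: Ff ← Dd → Hh
  Dd is a fork and Dd is not conditioned on — no node blocks this path, so it is active.
Path 5: Ff ← Tt → Hh
  Tt is a fork and Tt is not conditioned on — no node blocks this path, so it is active.
At least one path is unblocked, so d-separation fails.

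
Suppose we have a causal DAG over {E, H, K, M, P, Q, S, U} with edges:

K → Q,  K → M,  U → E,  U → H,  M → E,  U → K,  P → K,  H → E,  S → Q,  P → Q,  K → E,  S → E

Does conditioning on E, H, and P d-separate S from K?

No — S and K are not d-separated given {E, H, P}.

Enumerating the 6 paths from S to K and testing each for blocking by {E, H, P}:
Path 1: S → Q ← K
  Q is a collider here and neither Q nor any of its descendants is conditioned on, so the collider stays closed — the path is blocked at Q.
Path 2: S → Q ← P → K
  Q is a collider here and neither Q nor any of its descendants is conditioned on, so the collider stays closed — the path is blocked at Q.
Path 3: S → E ← K
  E is a collider and E is conditioned on, which opens it — no node blocks this path, so it is active.
Path 4: S → E ← U → K
  E is a collider and E is conditioned on, which opens it; U is a fork and U is not conditioned on — no node blocks this path, so it is active.
Path 5: S → E ← M ← K
  E is a collider and E is conditioned on, which opens it; M is a chain and M is not conditioned on — no node blocks this path, so it is active.
Path 6: S → E ← H ← U → K
  H is a chain here and H is conditioned on, so the path is blocked at H.
Because an active path exists, S and K are not d-separated.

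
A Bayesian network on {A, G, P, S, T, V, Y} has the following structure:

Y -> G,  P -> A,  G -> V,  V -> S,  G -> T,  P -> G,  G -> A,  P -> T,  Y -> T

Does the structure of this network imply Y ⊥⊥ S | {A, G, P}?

Yes

Enumerating the 4 paths from Y to S and testing each for blocking by {A, G, P}:
Path 1: Y → G → V → S
  G is a chain here and G is conditioned on, so the path is blocked at G.
Path 2: Y → T ← P → G → V → S
  T is a collider here and neither T nor any of its descendants is conditioned on, so the collider stays closed — the path is blocked at T.
Path 3: Y → T ← P → A ← G → V → S
  T is a collider here and neither T nor any of its descendants is conditioned on, so the collider stays closed — the path is blocked at T.
Path 4: Y → T ← G → V → S
  T is a collider here and neither T nor any of its descendants is conditioned on, so the collider stays closed — the path is blocked at T.
Every path is blocked, so Y and S are d-separated given {A, G, P}.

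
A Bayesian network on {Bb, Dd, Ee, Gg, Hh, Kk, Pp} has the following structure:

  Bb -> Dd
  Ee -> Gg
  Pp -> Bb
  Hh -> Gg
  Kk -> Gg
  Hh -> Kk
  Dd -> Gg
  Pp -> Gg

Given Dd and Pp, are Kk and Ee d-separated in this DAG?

There are 2 undirected paths between Kk and Ee; checking each against the conditioning set {Dd, Pp}:
  1. Kk → Gg ← Ee — Gg:collider[blocks] ⇒ blocked
  2. Kk ← Hh → Gg ← Ee — Hh:fork[open]; Gg:collider[blocks] ⇒ blocked
All paths are blocked; Kk ⊥ Ee | {Dd, Pp} holds.

Yes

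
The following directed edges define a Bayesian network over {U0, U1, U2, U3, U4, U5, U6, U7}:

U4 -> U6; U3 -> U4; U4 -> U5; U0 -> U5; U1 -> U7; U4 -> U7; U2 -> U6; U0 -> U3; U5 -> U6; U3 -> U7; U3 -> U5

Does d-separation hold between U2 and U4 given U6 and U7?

6 paths connect U2 and U4; each must be blocked for d-separation to hold:
  1. U2 → U6 ← U4 — U6:collider[open] ⇒ active
  2. U2 → U6 ← U5 ← U4 — U6:collider[open]; U5:chain[open] ⇒ active
  3. U2 → U6 ← U5 ← U3 → U4 — U6:collider[open]; U5:chain[open]; U3:fork[open] ⇒ active
  4. U2 → U6 ← U5 ← U3 → U7 ← U4 — U6:collider[open]; U5:chain[open]; U3:fork[open]; U7:collider[open] ⇒ active
  5. U2 → U6 ← U5 ← U0 → U3 → U4 — U6:collider[open]; U5:chain[open]; U0:fork[open]; U3:chain[open] ⇒ active
  6. U2 → U6 ← U5 ← U0 → U3 → U7 ← U4 — U6:collider[open]; U5:chain[open]; U0:fork[open]; U3:chain[open]; U7:collider[open] ⇒ active
At least one path is unblocked, so d-separation fails.

No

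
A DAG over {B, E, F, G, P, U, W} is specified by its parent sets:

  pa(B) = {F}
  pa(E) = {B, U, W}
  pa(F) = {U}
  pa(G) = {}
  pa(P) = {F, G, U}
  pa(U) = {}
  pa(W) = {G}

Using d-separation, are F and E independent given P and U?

There are 5 undirected paths between F and E; checking each against the conditioning set {P, U}:
Path 1: F → B → E
  B is a chain and B is not conditioned on — no node blocks this path, so it is active.
Path 2: F → P ← G → W → E
  P is a collider and P is conditioned on, which opens it; G is a fork and G is not conditioned on; W is a chain and W is not conditioned on — no node blocks this path, so it is active.
Path 3: F → P ← U → E
  U is a fork here and U is conditioned on, so the path is blocked at U.
Path 4: F ← U → E
  U is a fork here and U is conditioned on, so the path is blocked at U.
Path 5: F ← U → P ← G → W → E
  U is a fork here and U is conditioned on, so the path is blocked at U.
At least one path is unblocked, so d-separation fails.

No — F and E are not d-separated given {P, U}.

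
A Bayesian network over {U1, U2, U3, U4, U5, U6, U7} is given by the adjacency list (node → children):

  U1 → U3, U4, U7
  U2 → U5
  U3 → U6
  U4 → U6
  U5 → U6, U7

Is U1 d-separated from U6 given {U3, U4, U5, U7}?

Yes — U1 and U6 are d-separated given {U3, U4, U5, U7}.

There are 3 undirected paths between U1 and U6; checking each against the conditioning set {U3, U4, U5, U7}:
Path 1: U1 → U4 → U6
  U4 is a chain here and U4 is conditioned on, so the path is blocked at U4.
Path 2: U1 → U3 → U6
  U3 is a chain here and U3 is conditioned on, so the path is blocked at U3.
Path 3: U1 → U7 ← U5 → U6
  U5 is a fork here and U5 is conditioned on, so the path is blocked at U5.
All paths are blocked; U1 ⊥ U6 | {U3, U4, U5, U7} holds.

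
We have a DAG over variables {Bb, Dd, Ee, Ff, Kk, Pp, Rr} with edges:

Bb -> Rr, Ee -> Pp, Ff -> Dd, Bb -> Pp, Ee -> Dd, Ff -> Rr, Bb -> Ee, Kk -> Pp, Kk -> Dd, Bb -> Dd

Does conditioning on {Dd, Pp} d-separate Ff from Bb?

No

6 paths connect Ff and Bb; each must be blocked for d-separation to hold:
  1. Ff → Rr ← Bb — Rr:collider[blocks] ⇒ blocked
  2. Ff → Dd ← Kk → Pp ← Bb — Dd:collider[open]; Kk:fork[open]; Pp:collider[open] ⇒ active
  3. Ff → Dd ← Kk → Pp ← Ee ← Bb — Dd:collider[open]; Kk:fork[open]; Pp:collider[open]; Ee:chain[open] ⇒ active
  4. Ff → Dd ← Bb — Dd:collider[open] ⇒ active
  5. Ff → Dd ← Ee → Pp ← Bb — Dd:collider[open]; Ee:fork[open]; Pp:collider[open] ⇒ active
  6. Ff → Dd ← Ee ← Bb — Dd:collider[open]; Ee:chain[open] ⇒ active
Since the path Ff → Dd ← Kk → Pp ← Bb is active, Ff and Bb are not d-separated given {Dd, Pp}.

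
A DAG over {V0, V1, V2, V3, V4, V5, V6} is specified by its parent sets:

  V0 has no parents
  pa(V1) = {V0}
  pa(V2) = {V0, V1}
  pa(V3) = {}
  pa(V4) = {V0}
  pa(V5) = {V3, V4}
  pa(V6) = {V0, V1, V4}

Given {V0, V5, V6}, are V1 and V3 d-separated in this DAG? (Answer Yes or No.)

No

6 paths connect V1 and V3; each must be blocked for d-separation to hold:
Path 1: V1 ← V0 → V4 → V5 ← V3
  V0 is a fork here and V0 is conditioned on, so the path is blocked at V0.
Path 2: V1 ← V0 → V6 ← V4 → V5 ← V3
  V0 is a fork here and V0 is conditioned on, so the path is blocked at V0.
Path 3: V1 → V2 ← V0 → V4 → V5 ← V3
  V2 is a collider here and neither V2 nor any of its descendants is conditioned on, so the collider stays closed — the path is blocked at V2.
Path 4: V1 → V2 ← V0 → V6 ← V4 → V5 ← V3
  V2 is a collider here and neither V2 nor any of its descendants is conditioned on, so the collider stays closed — the path is blocked at V2.
Path 5: V1 → V6 ← V0 → V4 → V5 ← V3
  V0 is a fork here and V0 is conditioned on, so the path is blocked at V0.
Path 6: V1 → V6 ← V4 → V5 ← V3
  V6 is a collider and V6 is conditioned on, which opens it; V4 is a fork and V4 is not conditioned on; V5 is a collider and V5 is conditioned on, which opens it — no node blocks this path, so it is active.
At least one path is unblocked, so d-separation fails.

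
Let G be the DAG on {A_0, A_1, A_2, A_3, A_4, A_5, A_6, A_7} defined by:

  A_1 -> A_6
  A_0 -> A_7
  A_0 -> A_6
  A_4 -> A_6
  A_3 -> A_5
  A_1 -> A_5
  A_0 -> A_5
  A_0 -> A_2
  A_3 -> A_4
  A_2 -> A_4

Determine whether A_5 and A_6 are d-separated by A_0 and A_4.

We examine all 5 paths between A_5 and A_6:
  1. A_5 ← A_0 → A_6 — A_0:fork[blocks] ⇒ blocked
  2. A_5 ← A_0 → A_2 → A_4 → A_6 — A_0:fork[blocks]; A_2:chain[open]; A_4:chain[blocks] ⇒ blocked
  3. A_5 ← A_1 → A_6 — A_1:fork[open] ⇒ active
  4. A_5 ← A_3 → A_4 → A_6 — A_3:fork[open]; A_4:chain[blocks] ⇒ blocked
  5. A_5 ← A_3 → A_4 ← A_2 ← A_0 → A_6 — A_3:fork[open]; A_4:collider[open]; A_2:chain[open]; A_0:fork[blocks] ⇒ blocked
Because an active path exists, A_5 and A_6 are not d-separated.

No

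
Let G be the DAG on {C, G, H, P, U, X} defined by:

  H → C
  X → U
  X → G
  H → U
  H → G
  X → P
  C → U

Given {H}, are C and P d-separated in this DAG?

Yes — C and P are d-separated given {H}.

There are 4 undirected paths between C and P; checking each against the conditioning set {H}:
Path 1: C ← H → G ← X → P
  H is a fork here and H is conditioned on, so the path is blocked at H.
Path 2: C ← H → U ← X → P
  H is a fork here and H is conditioned on, so the path is blocked at H.
Path 3: C → U ← H → G ← X → P
  U is a collider here and neither U nor any of its descendants is conditioned on, so the collider stays closed — the path is blocked at U.
Path 4: C → U ← X → P
  U is a collider here and neither U nor any of its descendants is conditioned on, so the collider stays closed — the path is blocked at U.
All paths are blocked; C ⊥ P | {H} holds.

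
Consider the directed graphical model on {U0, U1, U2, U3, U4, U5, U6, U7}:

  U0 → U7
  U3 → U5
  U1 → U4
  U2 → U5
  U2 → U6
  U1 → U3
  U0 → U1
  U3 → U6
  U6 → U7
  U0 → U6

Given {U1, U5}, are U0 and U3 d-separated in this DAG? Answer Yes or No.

5 paths connect U0 and U3; each must be blocked for d-separation to hold:
Path 1: U0 → U1 → U3
  U1 is a chain here and U1 is conditioned on, so the path is blocked at U1.
Path 2: U0 → U6 ← U2 → U5 ← U3
  U6 is a collider here and neither U6 nor any of its descendants is conditioned on, so the collider stays closed — the path is blocked at U6.
Path 3: U0 → U6 ← U3
  U6 is a collider here and neither U6 nor any of its descendants is conditioned on, so the collider stays closed — the path is blocked at U6.
Path 4: U0 → U7 ← U6 ← U2 → U5 ← U3
  U7 is a collider here and neither U7 nor any of its descendants is conditioned on, so the collider stays closed — the path is blocked at U7.
Path 5: U0 → U7 ← U6 ← U3
  U7 is a collider here and neither U7 nor any of its descendants is conditioned on, so the collider stays closed — the path is blocked at U7.
Every path is blocked, so U0 and U3 are d-separated given {U1, U5}.

Yes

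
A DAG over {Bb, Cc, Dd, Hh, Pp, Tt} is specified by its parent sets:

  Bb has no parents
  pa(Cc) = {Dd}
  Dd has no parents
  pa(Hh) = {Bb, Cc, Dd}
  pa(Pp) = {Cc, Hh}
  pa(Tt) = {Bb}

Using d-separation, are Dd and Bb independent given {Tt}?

Yes — Dd and Bb are d-separated given {Tt}.

There are 3 undirected paths between Dd and Bb; checking each against the conditioning set {Tt}:
  1. Dd → Cc → Hh ← Bb — Cc:chain[open]; Hh:collider[blocks] ⇒ blocked
  2. Dd → Cc → Pp ← Hh ← Bb — Cc:chain[open]; Pp:collider[blocks]; Hh:chain[open] ⇒ blocked
  3. Dd → Hh ← Bb — Hh:collider[blocks] ⇒ blocked
All paths are blocked; Dd ⊥ Bb | {Tt} holds.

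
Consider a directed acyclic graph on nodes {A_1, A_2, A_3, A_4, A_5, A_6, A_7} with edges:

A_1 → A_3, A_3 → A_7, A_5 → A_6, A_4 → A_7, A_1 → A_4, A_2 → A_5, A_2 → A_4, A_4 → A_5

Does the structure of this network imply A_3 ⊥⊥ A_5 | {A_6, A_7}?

No — A_3 and A_5 are not d-separated given {A_6, A_7}.

Enumerating the 4 paths from A_3 to A_5 and testing each for blocking by {A_6, A_7}:
Path 1: A_3 ← A_1 → A_4 ← A_2 → A_5
  A_1 is a fork and A_1 is not conditioned on; A_4 is a collider and its descendant A_6 is conditioned on, which opens it; A_2 is a fork and A_2 is not conditioned on — no node blocks this path, so it is active.
Path 2: A_3 ← A_1 → A_4 → A_5
  A_1 is a fork and A_1 is not conditioned on; A_4 is a chain and A_4 is not conditioned on — no node blocks this path, so it is active.
Path 3: A_3 → A_7 ← A_4 ← A_2 → A_5
  A_7 is a collider and A_7 is conditioned on, which opens it; A_4 is a chain and A_4 is not conditioned on; A_2 is a fork and A_2 is not conditioned on — no node blocks this path, so it is active.
Path 4: A_3 → A_7 ← A_4 → A_5
  A_7 is a collider and A_7 is conditioned on, which opens it; A_4 is a fork and A_4 is not conditioned on — no node blocks this path, so it is active.
Because an active path exists, A_3 and A_5 are not d-separated.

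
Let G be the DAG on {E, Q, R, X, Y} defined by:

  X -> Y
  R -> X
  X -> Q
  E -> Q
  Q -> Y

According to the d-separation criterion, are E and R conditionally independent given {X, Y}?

Yes

There are 2 undirected paths between E and R; checking each against the conditioning set {X, Y}:
  1. E → Q ← X ← R — Q:collider[open]; X:chain[blocks] ⇒ blocked
  2. E → Q → Y ← X ← R — Q:chain[open]; Y:collider[open]; X:chain[blocks] ⇒ blocked
Every path is blocked, so E and R are d-separated given {X, Y}.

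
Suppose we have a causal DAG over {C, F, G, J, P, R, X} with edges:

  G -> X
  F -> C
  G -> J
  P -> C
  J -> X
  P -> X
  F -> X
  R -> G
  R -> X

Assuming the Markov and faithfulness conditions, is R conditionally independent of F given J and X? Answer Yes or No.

We examine all 6 paths between R and F:
Path 1: R → G → J → X ← P → C ← F
  J is a chain here and J is conditioned on, so the path is blocked at J.
Path 2: R → G → J → X ← F
  J is a chain here and J is conditioned on, so the path is blocked at J.
Path 3: R → G → X ← P → C ← F
  C is a collider here and neither C nor any of its descendants is conditioned on, so the collider stays closed — the path is blocked at C.
Path 4: R → G → X ← F
  G is a chain and G is not conditioned on; X is a collider and X is conditioned on, which opens it — no node blocks this path, so it is active.
Path 5: R → X ← P → C ← F
  C is a collider here and neither C nor any of its descendants is conditioned on, so the collider stays closed — the path is blocked at C.
Path 6: R → X ← F
  X is a collider and X is conditioned on, which opens it — no node blocks this path, so it is active.
Because an active path exists, R and F are not d-separated.

No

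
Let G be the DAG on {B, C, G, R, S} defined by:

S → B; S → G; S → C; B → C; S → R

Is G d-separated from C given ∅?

2 paths connect G and C; each must be blocked for d-separation to hold:
Path 1: G ← S → C
  S is a fork and S is not conditioned on — no node blocks this path, so it is active.
Path 2: G ← S → B → C
  S is a fork and S is not conditioned on; B is a chain and B is not conditioned on — no node blocks this path, so it is active.
Because an active path exists, G and C are not d-separated.

No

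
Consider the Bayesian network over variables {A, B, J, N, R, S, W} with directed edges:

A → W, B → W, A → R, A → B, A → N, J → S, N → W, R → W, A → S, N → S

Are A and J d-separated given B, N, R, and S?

No — A and J are not d-separated given {B, N, R, S}.

Enumerating the 5 paths from A to J and testing each for blocking by {B, N, R, S}:
Path 1: A → W ← N → S ← J
  W is a collider here and neither W nor any of its descendants is conditioned on, so the collider stays closed — the path is blocked at W.
Path 2: A → R → W ← N → S ← J
  R is a chain here and R is conditioned on, so the path is blocked at R.
Path 3: A → B → W ← N → S ← J
  B is a chain here and B is conditioned on, so the path is blocked at B.
Path 4: A → N → S ← J
  N is a chain here and N is conditioned on, so the path is blocked at N.
Path 5: A → S ← J
  S is a collider and S is conditioned on, which opens it — no node blocks this path, so it is active.
Since the path A → S ← J is active, A and J are not d-separated given {B, N, R, S}.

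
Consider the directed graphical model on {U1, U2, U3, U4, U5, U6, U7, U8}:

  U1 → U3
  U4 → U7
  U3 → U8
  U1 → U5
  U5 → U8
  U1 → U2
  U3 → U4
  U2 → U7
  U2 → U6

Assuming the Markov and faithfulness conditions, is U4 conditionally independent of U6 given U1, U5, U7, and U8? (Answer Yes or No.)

No — U4 and U6 are not d-separated given {U1, U5, U7, U8}.

Enumerating the 3 paths from U4 to U6 and testing each for blocking by {U1, U5, U7, U8}:
  1. U4 → U7 ← U2 → U6 — U7:collider[open]; U2:fork[open] ⇒ active
  2. U4 ← U3 ← U1 → U2 → U6 — U3:chain[open]; U1:fork[blocks]; U2:chain[open] ⇒ blocked
  3. U4 ← U3 → U8 ← U5 ← U1 → U2 → U6 — U3:fork[open]; U8:collider[open]; U5:chain[blocks]; U1:fork[blocks]; U2:chain[open] ⇒ blocked
At least one path is unblocked, so d-separation fails.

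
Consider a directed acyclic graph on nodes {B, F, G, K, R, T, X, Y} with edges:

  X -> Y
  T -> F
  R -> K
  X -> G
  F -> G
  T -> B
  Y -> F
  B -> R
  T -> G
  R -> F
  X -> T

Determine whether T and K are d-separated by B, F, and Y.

No — T and K are not d-separated given {B, F, Y}.

There are 6 undirected paths between T and K; checking each against the conditioning set {B, F, Y}:
Path 1: T → G ← F ← R → K
  G is a collider here and neither G nor any of its descendants is conditioned on, so the collider stays closed — the path is blocked at G.
Path 2: T → G ← X → Y → F ← R → K
  G is a collider here and neither G nor any of its descendants is conditioned on, so the collider stays closed — the path is blocked at G.
Path 3: T → B → R → K
  B is a chain here and B is conditioned on, so the path is blocked at B.
Path 4: T → F ← R → K
  F is a collider and F is conditioned on, which opens it; R is a fork and R is not conditioned on — no node blocks this path, so it is active.
Path 5: T ← X → Y → F ← R → K
  Y is a chain here and Y is conditioned on, so the path is blocked at Y.
Path 6: T ← X → G ← F ← R → K
  G is a collider here and neither G nor any of its descendants is conditioned on, so the collider stays closed — the path is blocked at G.
Since the path T → F ← R → K is active, T and K are not d-separated given {B, F, Y}.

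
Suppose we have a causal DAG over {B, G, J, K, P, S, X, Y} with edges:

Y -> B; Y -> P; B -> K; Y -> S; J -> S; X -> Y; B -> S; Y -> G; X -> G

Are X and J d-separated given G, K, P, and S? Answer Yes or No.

No

There are 4 undirected paths between X and J; checking each against the conditioning set {G, K, P, S}:
Path 1: X → G ← Y → B → S ← J
  G is a collider and G is conditioned on, which opens it; Y is a fork and Y is not conditioned on; B is a chain and B is not conditioned on; S is a collider and S is conditioned on, which opens it — no node blocks this path, so it is active.
Path 2: X → G ← Y → S ← J
  G is a collider and G is conditioned on, which opens it; Y is a fork and Y is not conditioned on; S is a collider and S is conditioned on, which opens it — no node blocks this path, so it is active.
Path 3: X → Y → B → S ← J
  Y is a chain and Y is not conditioned on; B is a chain and B is not conditioned on; S is a collider and S is conditioned on, which opens it — no node blocks this path, so it is active.
Path 4: X → Y → S ← J
  Y is a chain and Y is not conditioned on; S is a collider and S is conditioned on, which opens it — no node blocks this path, so it is active.
Since the path X → G ← Y → B → S ← J is active, X and J are not d-separated given {G, K, P, S}.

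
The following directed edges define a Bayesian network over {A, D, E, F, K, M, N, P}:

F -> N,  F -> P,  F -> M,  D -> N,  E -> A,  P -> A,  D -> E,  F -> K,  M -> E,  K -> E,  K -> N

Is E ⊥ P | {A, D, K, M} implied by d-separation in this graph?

6 paths connect E and P; each must be blocked for d-separation to hold:
Path 1: E → A ← P
  A is a collider and A is conditioned on, which opens it — no node blocks this path, so it is active.
Path 2: E ← D → N ← F → P
  D is a fork here and D is conditioned on, so the path is blocked at D.
Path 3: E ← D → N ← K ← F → P
  D is a fork here and D is conditioned on, so the path is blocked at D.
Path 4: E ← M ← F → P
  M is a chain here and M is conditioned on, so the path is blocked at M.
Path 5: E ← K → N ← F → P
  K is a fork here and K is conditioned on, so the path is blocked at K.
Path 6: E ← K ← F → P
  K is a chain here and K is conditioned on, so the path is blocked at K.
Since the path E → A ← P is active, E and P are not d-separated given {A, D, K, M}.

No — E and P are not d-separated given {A, D, K, M}.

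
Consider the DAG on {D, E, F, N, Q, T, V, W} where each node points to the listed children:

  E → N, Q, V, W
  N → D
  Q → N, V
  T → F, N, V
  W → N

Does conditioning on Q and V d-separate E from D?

There are 6 undirected paths between E and D; checking each against the conditioning set {Q, V}:
Path 1: E → V ← Q → N → D
  Q is a fork here and Q is conditioned on, so the path is blocked at Q.
Path 2: E → V ← T → N → D
  V is a collider and V is conditioned on, which opens it; T is a fork and T is not conditioned on; N is a chain and N is not conditioned on — no node blocks this path, so it is active.
Path 3: E → N → D
  N is a chain and N is not conditioned on — no node blocks this path, so it is active.
Path 4: E → W → N → D
  W is a chain and W is not conditioned on; N is a chain and N is not conditioned on — no node blocks this path, so it is active.
Path 5: E → Q → V ← T → N → D
  Q is a chain here and Q is conditioned on, so the path is blocked at Q.
Path 6: E → Q → N → D
  Q is a chain here and Q is conditioned on, so the path is blocked at Q.
Because an active path exists, E and D are not d-separated.

No — E and D are not d-separated given {Q, V}.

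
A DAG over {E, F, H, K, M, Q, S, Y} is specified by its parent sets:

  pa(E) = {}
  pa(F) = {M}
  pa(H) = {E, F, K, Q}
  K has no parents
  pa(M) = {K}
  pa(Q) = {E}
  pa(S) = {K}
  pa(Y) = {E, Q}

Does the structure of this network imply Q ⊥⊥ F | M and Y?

Yes — Q and F are d-separated given {M, Y}.

We examine all 6 paths between Q and F:
Path 1: Q ← E → H ← K → M → F
  H is a collider here and neither H nor any of its descendants is conditioned on, so the collider stays closed — the path is blocked at H.
Path 2: Q ← E → H ← F
  H is a collider here and neither H nor any of its descendants is conditioned on, so the collider stays closed — the path is blocked at H.
Path 3: Q → H ← K → M → F
  H is a collider here and neither H nor any of its descendants is conditioned on, so the collider stays closed — the path is blocked at H.
Path 4: Q → H ← F
  H is a collider here and neither H nor any of its descendants is conditioned on, so the collider stays closed — the path is blocked at H.
Path 5: Q → Y ← E → H ← K → M → F
  H is a collider here and neither H nor any of its descendants is conditioned on, so the collider stays closed — the path is blocked at H.
Path 6: Q → Y ← E → H ← F
  H is a collider here and neither H nor any of its descendants is conditioned on, so the collider stays closed — the path is blocked at H.
All paths are blocked; Q ⊥ F | {M, Y} holds.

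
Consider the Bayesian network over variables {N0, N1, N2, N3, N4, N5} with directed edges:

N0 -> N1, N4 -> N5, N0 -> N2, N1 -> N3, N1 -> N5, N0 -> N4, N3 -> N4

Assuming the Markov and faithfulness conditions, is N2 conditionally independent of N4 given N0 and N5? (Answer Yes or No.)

Yes

There are 3 undirected paths between N2 and N4; checking each against the conditioning set {N0, N5}:
Path 1: N2 ← N0 → N1 → N3 → N4
  N0 is a fork here and N0 is conditioned on, so the path is blocked at N0.
Path 2: N2 ← N0 → N1 → N5 ← N4
  N0 is a fork here and N0 is conditioned on, so the path is blocked at N0.
Path 3: N2 ← N0 → N4
  N0 is a fork here and N0 is conditioned on, so the path is blocked at N0.
All paths are blocked; N2 ⊥ N4 | {N0, N5} holds.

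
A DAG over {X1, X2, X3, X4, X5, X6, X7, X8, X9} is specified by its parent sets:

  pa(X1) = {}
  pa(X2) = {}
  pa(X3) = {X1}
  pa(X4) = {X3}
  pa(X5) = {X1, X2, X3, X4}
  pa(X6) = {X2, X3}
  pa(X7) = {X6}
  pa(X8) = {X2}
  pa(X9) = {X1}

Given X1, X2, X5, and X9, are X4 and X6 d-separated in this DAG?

6 paths connect X4 and X6; each must be blocked for d-separation to hold:
Path 1: X4 ← X3 → X6
  X3 is a fork and X3 is not conditioned on — no node blocks this path, so it is active.
Path 2: X4 ← X3 ← X1 → X5 ← X2 → X6
  X1 is a fork here and X1 is conditioned on, so the path is blocked at X1.
Path 3: X4 ← X3 → X5 ← X2 → X6
  X2 is a fork here and X2 is conditioned on, so the path is blocked at X2.
Path 4: X4 → X5 ← X2 → X6
  X2 is a fork here and X2 is conditioned on, so the path is blocked at X2.
Path 5: X4 → X5 ← X3 → X6
  X5 is a collider and X5 is conditioned on, which opens it; X3 is a fork and X3 is not conditioned on — no node blocks this path, so it is active.
Path 6: X4 → X5 ← X1 → X3 → X6
  X1 is a fork here and X1 is conditioned on, so the path is blocked at X1.
At least one path is unblocked, so d-separation fails.

No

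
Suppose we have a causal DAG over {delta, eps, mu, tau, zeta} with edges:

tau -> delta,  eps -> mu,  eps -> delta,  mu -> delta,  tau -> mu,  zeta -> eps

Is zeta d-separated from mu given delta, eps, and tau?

We examine all 3 paths between zeta and mu:
Path 1: zeta → eps → delta ← mu
  eps is a chain here and eps is conditioned on, so the path is blocked at eps.
Path 2: zeta → eps → delta ← tau → mu
  eps is a chain here and eps is conditioned on, so the path is blocked at eps.
Path 3: zeta → eps → mu
  eps is a chain here and eps is conditioned on, so the path is blocked at eps.
All paths are blocked; zeta ⊥ mu | {delta, eps, tau} holds.

Yes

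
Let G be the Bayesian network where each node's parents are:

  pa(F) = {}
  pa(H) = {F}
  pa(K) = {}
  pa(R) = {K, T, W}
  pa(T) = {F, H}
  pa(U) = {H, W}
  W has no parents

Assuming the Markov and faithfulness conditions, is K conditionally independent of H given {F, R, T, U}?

3 paths connect K and H; each must be blocked for d-separation to hold:
  1. K → R ← W → U ← H — R:collider[open]; W:fork[open]; U:collider[open] ⇒ active
  2. K → R ← T ← F → H — R:collider[open]; T:chain[blocks]; F:fork[blocks] ⇒ blocked
  3. K → R ← T ← H — R:collider[open]; T:chain[blocks] ⇒ blocked
Since the path K → R ← W → U ← H is active, K and H are not d-separated given {F, R, T, U}.

No — K and H are not d-separated given {F, R, T, U}.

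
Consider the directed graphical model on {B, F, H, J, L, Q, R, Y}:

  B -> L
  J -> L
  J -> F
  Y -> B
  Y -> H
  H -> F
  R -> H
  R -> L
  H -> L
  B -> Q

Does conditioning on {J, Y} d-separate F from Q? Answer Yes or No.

There are 6 undirected paths between F and Q; checking each against the conditioning set {J, Y}:
Path 1: F ← J → L ← R → H ← Y → B → Q
  J is a fork here and J is conditioned on, so the path is blocked at J.
Path 2: F ← J → L ← H ← Y → B → Q
  J is a fork here and J is conditioned on, so the path is blocked at J.
Path 3: F ← J → L ← B → Q
  J is a fork here and J is conditioned on, so the path is blocked at J.
Path 4: F ← H ← R → L ← B → Q
  L is a collider here and neither L nor any of its descendants is conditioned on, so the collider stays closed — the path is blocked at L.
Path 5: F ← H → L ← B → Q
  L is a collider here and neither L nor any of its descendants is conditioned on, so the collider stays closed — the path is blocked at L.
Path 6: F ← H ← Y → B → Q
  Y is a fork here and Y is conditioned on, so the path is blocked at Y.
All paths are blocked; F ⊥ Q | {J, Y} holds.

Yes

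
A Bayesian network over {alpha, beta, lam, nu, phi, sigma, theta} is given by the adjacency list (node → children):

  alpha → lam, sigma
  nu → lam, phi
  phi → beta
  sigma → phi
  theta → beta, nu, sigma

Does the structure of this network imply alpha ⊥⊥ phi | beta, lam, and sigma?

No

6 paths connect alpha and phi; each must be blocked for d-separation to hold:
Path 1: alpha → lam ← nu → phi
  lam is a collider and lam is conditioned on, which opens it; nu is a fork and nu is not conditioned on — no node blocks this path, so it is active.
Path 2: alpha → lam ← nu ← theta → beta ← phi
  lam is a collider and lam is conditioned on, which opens it; nu is a chain and nu is not conditioned on; theta is a fork and theta is not conditioned on; beta is a collider and beta is conditioned on, which opens it — no node blocks this path, so it is active.
Path 3: alpha → lam ← nu ← theta → sigma → phi
  sigma is a chain here and sigma is conditioned on, so the path is blocked at sigma.
Path 4: alpha → sigma → phi
  sigma is a chain here and sigma is conditioned on, so the path is blocked at sigma.
Path 5: alpha → sigma ← theta → nu → phi
  sigma is a collider and sigma is conditioned on, which opens it; theta is a fork and theta is not conditioned on; nu is a chain and nu is not conditioned on — no node blocks this path, so it is active.
Path 6: alpha → sigma ← theta → beta ← phi
  sigma is a collider and sigma is conditioned on, which opens it; theta is a fork and theta is not conditioned on; beta is a collider and beta is conditioned on, which opens it — no node blocks this path, so it is active.
At least one path is unblocked, so d-separation fails.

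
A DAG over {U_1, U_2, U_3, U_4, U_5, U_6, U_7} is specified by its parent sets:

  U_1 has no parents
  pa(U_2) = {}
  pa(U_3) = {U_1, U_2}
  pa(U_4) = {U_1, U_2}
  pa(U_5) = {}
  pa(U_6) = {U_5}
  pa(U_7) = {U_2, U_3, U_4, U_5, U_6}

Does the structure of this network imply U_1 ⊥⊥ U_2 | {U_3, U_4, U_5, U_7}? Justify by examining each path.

No

6 paths connect U_1 and U_2; each must be blocked for d-separation to hold:
Path 1: U_1 → U_4 ← U_2
  U_4 is a collider and U_4 is conditioned on, which opens it — no node blocks this path, so it is active.
Path 2: U_1 → U_4 → U_7 ← U_2
  U_4 is a chain here and U_4 is conditioned on, so the path is blocked at U_4.
Path 3: U_1 → U_4 → U_7 ← U_3 ← U_2
  U_4 is a chain here and U_4 is conditioned on, so the path is blocked at U_4.
Path 4: U_1 → U_3 ← U_2
  U_3 is a collider and U_3 is conditioned on, which opens it — no node blocks this path, so it is active.
Path 5: U_1 → U_3 → U_7 ← U_2
  U_3 is a chain here and U_3 is conditioned on, so the path is blocked at U_3.
Path 6: U_1 → U_3 → U_7 ← U_4 ← U_2
  U_3 is a chain here and U_3 is conditioned on, so the path is blocked at U_3.
Because an active path exists, U_1 and U_2 are not d-separated.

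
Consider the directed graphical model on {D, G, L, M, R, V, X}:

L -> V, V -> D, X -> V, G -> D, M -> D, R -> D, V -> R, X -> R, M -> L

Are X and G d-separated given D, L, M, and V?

No

6 paths connect X and G; each must be blocked for d-separation to hold:
Path 1: X → V → D ← G
  V is a chain here and V is conditioned on, so the path is blocked at V.
Path 2: X → V ← L ← M → D ← G
  L is a chain here and L is conditioned on, so the path is blocked at L.
Path 3: X → V → R → D ← G
  V is a chain here and V is conditioned on, so the path is blocked at V.
Path 4: X → R → D ← G
  R is a chain and R is not conditioned on; D is a collider and D is conditioned on, which opens it — no node blocks this path, so it is active.
Path 5: X → R ← V → D ← G
  V is a fork here and V is conditioned on, so the path is blocked at V.
Path 6: X → R ← V ← L ← M → D ← G
  V is a chain here and V is conditioned on, so the path is blocked at V.
Since the path X → R → D ← G is active, X and G are not d-separated given {D, L, M, V}.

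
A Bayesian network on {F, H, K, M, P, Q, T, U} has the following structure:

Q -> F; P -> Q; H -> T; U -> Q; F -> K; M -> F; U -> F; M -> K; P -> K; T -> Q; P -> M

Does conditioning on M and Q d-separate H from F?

There are 6 undirected paths between H and F; checking each against the conditioning set {M, Q}:
  1. H → T → Q → F — T:chain[open]; Q:chain[blocks] ⇒ blocked
  2. H → T → Q ← U → F — T:chain[open]; Q:collider[open]; U:fork[open] ⇒ active
  3. H → T → Q ← P → K ← F — T:chain[open]; Q:collider[open]; P:fork[open]; K:collider[blocks] ⇒ blocked
  4. H → T → Q ← P → K ← M → F — T:chain[open]; Q:collider[open]; P:fork[open]; K:collider[blocks]; M:fork[blocks] ⇒ blocked
  5. H → T → Q ← P → M → F — T:chain[open]; Q:collider[open]; P:fork[open]; M:chain[blocks] ⇒ blocked
  6. H → T → Q ← P → M → K ← F — T:chain[open]; Q:collider[open]; P:fork[open]; M:chain[blocks]; K:collider[blocks] ⇒ blocked
At least one path is unblocked, so d-separation fails.

No — H and F are not d-separated given {M, Q}.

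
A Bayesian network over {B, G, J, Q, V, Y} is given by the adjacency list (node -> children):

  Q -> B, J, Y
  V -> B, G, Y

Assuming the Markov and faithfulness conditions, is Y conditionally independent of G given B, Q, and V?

2 paths connect Y and G; each must be blocked for d-separation to hold:
  1. Y ← V → G — V:fork[blocks] ⇒ blocked
  2. Y ← Q → B ← V → G — Q:fork[blocks]; B:collider[open]; V:fork[blocks] ⇒ blocked
Since every path is blocked, d-separation holds.

Yes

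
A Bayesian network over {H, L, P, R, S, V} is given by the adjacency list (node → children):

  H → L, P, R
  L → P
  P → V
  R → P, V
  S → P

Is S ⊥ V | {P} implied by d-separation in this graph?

No

4 paths connect S and V; each must be blocked for d-separation to hold:
  1. S → P → V — P:chain[blocks] ⇒ blocked
  2. S → P ← L ← H → R → V — P:collider[open]; L:chain[open]; H:fork[open]; R:chain[open] ⇒ active
  3. S → P ← H → R → V — P:collider[open]; H:fork[open]; R:chain[open] ⇒ active
  4. S → P ← R → V — P:collider[open]; R:fork[open] ⇒ active
At least one path is unblocked, so d-separation fails.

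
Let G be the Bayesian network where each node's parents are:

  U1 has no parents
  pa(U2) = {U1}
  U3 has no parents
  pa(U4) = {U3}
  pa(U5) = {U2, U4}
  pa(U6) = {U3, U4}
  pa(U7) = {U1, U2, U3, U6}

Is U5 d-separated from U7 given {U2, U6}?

No

6 paths connect U5 and U7; each must be blocked for d-separation to hold:
  1. U5 ← U2 ← U1 → U7 — U2:chain[blocks]; U1:fork[open] ⇒ blocked
  2. U5 ← U2 → U7 — U2:fork[blocks] ⇒ blocked
  3. U5 ← U4 → U6 ← U3 → U7 — U4:fork[open]; U6:collider[open]; U3:fork[open] ⇒ active
  4. U5 ← U4 → U6 → U7 — U4:fork[open]; U6:chain[blocks] ⇒ blocked
  5. U5 ← U4 ← U3 → U6 → U7 — U4:chain[open]; U3:fork[open]; U6:chain[blocks] ⇒ blocked
  6. U5 ← U4 ← U3 → U7 — U4:chain[open]; U3:fork[open] ⇒ active
At least one path is unblocked, so d-separation fails.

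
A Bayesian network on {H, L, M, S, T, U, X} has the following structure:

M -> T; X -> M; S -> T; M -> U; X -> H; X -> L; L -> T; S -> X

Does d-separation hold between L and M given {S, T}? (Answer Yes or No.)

There are 4 undirected paths between L and M; checking each against the conditioning set {S, T}:
  1. L ← X ← S → T ← M — X:chain[open]; S:fork[blocks]; T:collider[open] ⇒ blocked
  2. L ← X → M — X:fork[open] ⇒ active
  3. L → T ← S → X → M — T:collider[open]; S:fork[blocks]; X:chain[open] ⇒ blocked
  4. L → T ← M — T:collider[open] ⇒ active
Since the path L ← X → M is active, L and M are not d-separated given {S, T}.

No — L and M are not d-separated given {S, T}.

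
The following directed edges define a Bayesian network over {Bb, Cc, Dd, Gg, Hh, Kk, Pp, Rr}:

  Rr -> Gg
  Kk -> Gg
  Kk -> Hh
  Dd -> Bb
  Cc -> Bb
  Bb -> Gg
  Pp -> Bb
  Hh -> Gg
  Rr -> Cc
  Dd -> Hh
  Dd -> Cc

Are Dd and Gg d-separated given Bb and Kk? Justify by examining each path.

No

We examine all 6 paths between Dd and Gg:
  1. Dd → Hh → Gg — Hh:chain[open] ⇒ active
  2. Dd → Hh ← Kk → Gg — Hh:collider[blocks]; Kk:fork[blocks] ⇒ blocked
  3. Dd → Cc ← Rr → Gg — Cc:collider[open]; Rr:fork[open] ⇒ active
  4. Dd → Cc → Bb → Gg — Cc:chain[open]; Bb:chain[blocks] ⇒ blocked
  5. Dd → Bb → Gg — Bb:chain[blocks] ⇒ blocked
  6. Dd → Bb ← Cc ← Rr → Gg — Bb:collider[open]; Cc:chain[open]; Rr:fork[open] ⇒ active
At least one path is unblocked, so d-separation fails.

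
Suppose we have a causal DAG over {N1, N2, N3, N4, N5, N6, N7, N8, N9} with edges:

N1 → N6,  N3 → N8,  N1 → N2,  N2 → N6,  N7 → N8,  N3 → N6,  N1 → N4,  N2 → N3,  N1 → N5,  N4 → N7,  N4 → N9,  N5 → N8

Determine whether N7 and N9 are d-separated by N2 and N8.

6 paths connect N7 and N9; each must be blocked for d-separation to hold:
Path 1: N7 ← N4 → N9
  N4 is a fork and N4 is not conditioned on — no node blocks this path, so it is active.
Path 2: N7 → N8 ← N5 ← N1 → N4 → N9
  N8 is a collider and N8 is conditioned on, which opens it; N5 is a chain and N5 is not conditioned on; N1 is a fork and N1 is not conditioned on; N4 is a chain and N4 is not conditioned on — no node blocks this path, so it is active.
Path 3: N7 → N8 ← N3 → N6 ← N1 → N4 → N9
  N6 is a collider here and neither N6 nor any of its descendants is conditioned on, so the collider stays closed — the path is blocked at N6.
Path 4: N7 → N8 ← N3 → N6 ← N2 ← N1 → N4 → N9
  N6 is a collider here and neither N6 nor any of its descendants is conditioned on, so the collider stays closed — the path is blocked at N6.
Path 5: N7 → N8 ← N3 ← N2 → N6 ← N1 → N4 → N9
  N2 is a fork here and N2 is conditioned on, so the path is blocked at N2.
Path 6: N7 → N8 ← N3 ← N2 ← N1 → N4 → N9
  N2 is a chain here and N2 is conditioned on, so the path is blocked at N2.
At least one path is unblocked, so d-separation fails.

No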